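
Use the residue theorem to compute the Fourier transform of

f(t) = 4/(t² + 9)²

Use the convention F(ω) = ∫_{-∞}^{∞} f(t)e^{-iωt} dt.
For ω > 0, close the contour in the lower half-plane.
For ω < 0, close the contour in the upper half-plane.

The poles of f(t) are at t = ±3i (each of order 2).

Let g(z) = f(z)e^{-iωz}; for large |z| the factor e^{-iωz} decays in the lower half-plane when ω > 0 and in the upper half-plane when ω < 0.

Case ω > 0 (lower half-plane, clockwise contour ⇒ F(ω) = -2πi·ΣRes):
  Res_{z = - 3 i} g(z) = \frac{i \left(3 \omega + 1\right) e^{- 3 \omega}}{27} (pole of order 2)
  F(ω) = -2πi·ΣRes = \frac{2 \pi \left(3 \omega + 1\right) e^{- 3 \omega}}{27}

Case ω < 0 (upper half-plane, counterclockwise contour ⇒ F(ω) = +2πi·ΣRes):
  Res_{z = 3 i} g(z) = \frac{i \left(3 \omega - 1\right) e^{3 \omega}}{27} (pole of order 2)
  F(ω) = 2πi·ΣRes = \frac{2 \pi \left(1 - 3 \omega\right) e^{3 \omega}}{27}

Both cases combine into a single formula in |ω|:

F(ω) = \frac{2 \pi \left(3 \left|{\omega}\right| + 1\right) e^{- 3 \left|{\omega}\right|}}{27}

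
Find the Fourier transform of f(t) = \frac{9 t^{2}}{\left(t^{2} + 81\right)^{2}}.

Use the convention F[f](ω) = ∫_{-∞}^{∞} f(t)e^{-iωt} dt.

F(ω) = \frac{\pi \left(1 - 9 \left|{\omega}\right|\right) e^{- 9 \left|{\omega}\right|}}{2}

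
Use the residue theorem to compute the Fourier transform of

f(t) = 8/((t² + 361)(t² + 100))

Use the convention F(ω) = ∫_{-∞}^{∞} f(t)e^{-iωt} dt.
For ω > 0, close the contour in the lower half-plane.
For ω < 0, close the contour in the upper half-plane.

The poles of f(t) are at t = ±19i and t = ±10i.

Let g(z) = f(z)e^{-iωz}; for large |z| the factor e^{-iωz} decays in the lower half-plane when ω > 0 and in the upper half-plane when ω < 0.

Case ω > 0 (lower half-plane, clockwise contour ⇒ F(ω) = -2πi·ΣRes):
  Res_{z = - 19 i} g(z) = - \frac{4 i e^{- 19 \omega}}{4959}
  Res_{z = - 10 i} g(z) = \frac{2 i e^{- 10 \omega}}{1305}
  F(ω) = -2πi·ΣRes = \frac{4 \pi \left(19 e^{9 \omega} - 10\right) e^{- 19 \omega}}{24795}

Case ω < 0 (upper half-plane, counterclockwise contour ⇒ F(ω) = +2πi·ΣRes):
  Res_{z = 19 i} g(z) = \frac{4 i e^{19 \omega}}{4959}
  Res_{z = 10 i} g(z) = - \frac{2 i e^{10 \omega}}{1305}
  F(ω) = 2πi·ΣRes = \frac{4 \pi \left(19 - 10 e^{9 \omega}\right) e^{10 \omega}}{24795}

Both cases combine into a single formula in |ω|:

F(ω) = \frac{4 \pi \left(19 e^{9 \left|{\omega}\right|} - 10\right) e^{- 19 \left|{\omega}\right|}}{24795}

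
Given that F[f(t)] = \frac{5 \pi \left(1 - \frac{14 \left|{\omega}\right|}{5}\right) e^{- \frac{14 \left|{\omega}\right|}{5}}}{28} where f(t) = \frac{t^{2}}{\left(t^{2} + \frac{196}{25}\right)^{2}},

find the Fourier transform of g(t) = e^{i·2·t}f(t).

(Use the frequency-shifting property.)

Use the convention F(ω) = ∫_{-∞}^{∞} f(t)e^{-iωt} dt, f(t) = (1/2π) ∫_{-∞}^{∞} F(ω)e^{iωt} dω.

F[g](ω) = \frac{\pi \left(5 - 14 \left|{\omega - 2}\right|\right) e^{- \frac{14 \left|{\omega - 2}\right|}{5}}}{28}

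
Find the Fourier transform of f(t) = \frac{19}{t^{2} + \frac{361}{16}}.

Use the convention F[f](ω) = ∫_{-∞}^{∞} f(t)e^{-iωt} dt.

F(ω) = 4 \pi e^{- \frac{19 \left|{\omega}\right|}{4}}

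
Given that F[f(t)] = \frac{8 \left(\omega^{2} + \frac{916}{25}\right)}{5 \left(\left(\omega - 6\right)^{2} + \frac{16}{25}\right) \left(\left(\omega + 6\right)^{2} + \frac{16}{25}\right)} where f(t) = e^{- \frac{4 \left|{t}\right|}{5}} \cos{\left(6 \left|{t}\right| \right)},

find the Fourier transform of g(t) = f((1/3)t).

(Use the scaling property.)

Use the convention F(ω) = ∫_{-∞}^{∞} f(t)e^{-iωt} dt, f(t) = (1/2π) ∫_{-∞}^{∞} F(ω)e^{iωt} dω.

F[g](ω) = \frac{120 \left(225 \omega^{2} + 916\right)}{50625 \omega^{4} - 397800 \omega^{2} + 839056}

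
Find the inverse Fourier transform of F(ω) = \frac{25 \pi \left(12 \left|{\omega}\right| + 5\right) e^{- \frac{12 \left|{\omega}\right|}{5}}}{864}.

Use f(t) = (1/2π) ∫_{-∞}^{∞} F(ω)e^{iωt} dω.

f(t) = \frac{4}{\left(t^{2} + \frac{144}{25}\right)^{2}}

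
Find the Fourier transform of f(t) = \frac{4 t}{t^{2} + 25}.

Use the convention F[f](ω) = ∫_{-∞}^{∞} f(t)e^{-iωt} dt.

F(ω) = - 4 i \pi e^{- 5 \left|{\omega}\right|} \operatorname{sign}{\left(\omega \right)}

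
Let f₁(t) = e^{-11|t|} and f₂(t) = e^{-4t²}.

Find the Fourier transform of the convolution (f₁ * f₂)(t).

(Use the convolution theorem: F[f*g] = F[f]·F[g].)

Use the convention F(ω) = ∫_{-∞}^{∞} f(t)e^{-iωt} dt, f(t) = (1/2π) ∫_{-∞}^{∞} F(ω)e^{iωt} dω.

F[f₁*f₂](ω) = \frac{11 \sqrt{\pi} e^{- \frac{\omega^{2}}{16}}}{\omega^{2} + 121}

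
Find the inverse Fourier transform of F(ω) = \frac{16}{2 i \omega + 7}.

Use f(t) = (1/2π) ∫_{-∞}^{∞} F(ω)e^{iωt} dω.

f(t) = 8 e^{- \frac{7 t}{2}} u\left(t\right)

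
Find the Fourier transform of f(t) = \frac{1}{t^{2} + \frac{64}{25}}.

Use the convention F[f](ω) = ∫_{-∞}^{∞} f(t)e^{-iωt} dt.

F(ω) = \frac{5 \pi e^{- \frac{8 \left|{\omega}\right|}{5}}}{8}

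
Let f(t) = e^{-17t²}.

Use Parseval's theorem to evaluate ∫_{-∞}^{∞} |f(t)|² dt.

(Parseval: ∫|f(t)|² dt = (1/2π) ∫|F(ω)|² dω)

∫|f(t)|² dt = \frac{\sqrt{34} \sqrt{\pi}}{34}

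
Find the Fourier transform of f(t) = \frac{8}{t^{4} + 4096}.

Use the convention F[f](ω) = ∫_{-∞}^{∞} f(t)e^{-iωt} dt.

F(ω) = \frac{\pi e^{- 4 \sqrt{2} \left|{\omega}\right|} \sin{\left(4 \sqrt{2} \left|{\omega}\right| + \frac{\pi}{4} \right)}}{64}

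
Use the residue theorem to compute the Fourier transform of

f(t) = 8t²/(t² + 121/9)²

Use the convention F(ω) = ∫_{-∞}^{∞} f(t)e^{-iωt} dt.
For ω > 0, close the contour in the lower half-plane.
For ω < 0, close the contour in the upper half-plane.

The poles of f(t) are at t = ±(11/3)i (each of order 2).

Let g(z) = f(z)e^{-iωz}; for large |z| the factor e^{-iωz} decays in the lower half-plane when ω > 0 and in the upper half-plane when ω < 0.

Case ω > 0 (lower half-plane, clockwise contour ⇒ F(ω) = -2πi·ΣRes):
  Res_{z = - \frac{11 i}{3}} g(z) = i \left(\frac{6}{11} - 2 \omega\right) e^{- \frac{11 \omega}{3}} (pole of order 2)
  F(ω) = -2πi·ΣRes = \frac{4 \pi \left(3 - 11 \omega\right) e^{- \frac{11 \omega}{3}}}{11}

Case ω < 0 (upper half-plane, counterclockwise contour ⇒ F(ω) = +2πi·ΣRes):
  Res_{z = \frac{11 i}{3}} g(z) = i \left(- 2 \omega - \frac{6}{11}\right) e^{\frac{11 \omega}{3}} (pole of order 2)
  F(ω) = 2πi·ΣRes = \frac{4 \pi \left(11 \omega + 3\right) e^{\frac{11 \omega}{3}}}{11}

Both cases combine into a single formula in |ω|:

F(ω) = \frac{4 \pi \left(3 - 11 \left|{\omega}\right|\right) e^{- \frac{11 \left|{\omega}\right|}{3}}}{11}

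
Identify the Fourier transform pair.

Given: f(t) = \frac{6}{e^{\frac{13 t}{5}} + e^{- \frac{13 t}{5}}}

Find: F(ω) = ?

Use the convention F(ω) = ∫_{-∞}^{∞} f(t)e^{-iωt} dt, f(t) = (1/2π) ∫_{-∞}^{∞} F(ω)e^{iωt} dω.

F(ω) = \frac{15 \pi}{13 \cosh{\left(\frac{5 \pi \omega}{26} \right)}}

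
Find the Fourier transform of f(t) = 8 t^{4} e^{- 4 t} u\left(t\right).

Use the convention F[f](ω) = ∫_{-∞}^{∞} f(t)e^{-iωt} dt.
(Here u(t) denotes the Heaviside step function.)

F(ω) = \frac{192}{\left(i \omega + 4\right)^{5}}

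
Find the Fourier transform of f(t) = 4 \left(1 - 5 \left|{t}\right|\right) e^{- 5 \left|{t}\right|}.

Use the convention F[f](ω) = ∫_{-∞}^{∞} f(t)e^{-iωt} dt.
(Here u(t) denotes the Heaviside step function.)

F(ω) = \frac{80 \omega^{2}}{\left(\omega^{2} + 25\right)^{2}}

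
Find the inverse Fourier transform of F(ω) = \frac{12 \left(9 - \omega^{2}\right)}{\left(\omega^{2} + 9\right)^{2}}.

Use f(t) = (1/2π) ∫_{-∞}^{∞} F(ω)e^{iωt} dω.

f(t) = 6 e^{- 3 \left|{t}\right|} \left|{t}\right|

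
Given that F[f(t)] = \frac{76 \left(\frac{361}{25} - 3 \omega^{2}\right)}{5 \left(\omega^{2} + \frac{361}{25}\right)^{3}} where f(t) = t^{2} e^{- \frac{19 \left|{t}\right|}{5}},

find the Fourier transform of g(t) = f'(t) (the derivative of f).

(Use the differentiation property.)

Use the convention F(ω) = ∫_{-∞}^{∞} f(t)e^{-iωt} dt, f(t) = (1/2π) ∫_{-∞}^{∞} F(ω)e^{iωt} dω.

F[g](ω) = - \frac{9500 i \omega \left(75 \omega^{2} - 361\right)}{\left(25 \omega^{2} + 361\right)^{3}}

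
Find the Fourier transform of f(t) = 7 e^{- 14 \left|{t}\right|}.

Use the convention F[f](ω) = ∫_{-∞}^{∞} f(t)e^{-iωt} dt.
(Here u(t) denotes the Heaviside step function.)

F(ω) = \frac{196}{\omega^{2} + 196}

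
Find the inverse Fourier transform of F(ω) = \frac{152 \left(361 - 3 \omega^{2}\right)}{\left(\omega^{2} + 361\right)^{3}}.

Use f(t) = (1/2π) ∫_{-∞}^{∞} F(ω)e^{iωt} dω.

f(t) = 2 t^{2} e^{- 19 \left|{t}\right|}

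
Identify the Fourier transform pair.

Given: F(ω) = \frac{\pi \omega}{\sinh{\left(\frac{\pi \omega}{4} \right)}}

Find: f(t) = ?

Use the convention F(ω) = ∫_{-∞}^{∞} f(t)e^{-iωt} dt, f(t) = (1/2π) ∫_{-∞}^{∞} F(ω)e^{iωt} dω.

f(t) = \frac{4}{\cosh^{2}{\left(2 t \right)}}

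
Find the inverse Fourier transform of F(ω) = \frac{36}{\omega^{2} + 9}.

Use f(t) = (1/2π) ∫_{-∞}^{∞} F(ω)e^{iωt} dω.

f(t) = 6 e^{- 3 \left|{t}\right|}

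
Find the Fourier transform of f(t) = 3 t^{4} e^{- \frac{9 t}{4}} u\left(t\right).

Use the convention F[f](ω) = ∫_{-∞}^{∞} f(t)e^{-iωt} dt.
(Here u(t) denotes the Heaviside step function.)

F(ω) = \frac{73728}{\left(4 i \omega + 9\right)^{5}}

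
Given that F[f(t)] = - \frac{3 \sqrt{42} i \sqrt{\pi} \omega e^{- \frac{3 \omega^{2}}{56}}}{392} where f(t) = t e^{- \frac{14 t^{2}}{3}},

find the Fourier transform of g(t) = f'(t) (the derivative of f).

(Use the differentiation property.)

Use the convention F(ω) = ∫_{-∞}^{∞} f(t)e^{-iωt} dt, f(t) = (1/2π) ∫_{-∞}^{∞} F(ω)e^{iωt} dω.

F[g](ω) = \frac{3 \sqrt{42} \sqrt{\pi} \omega^{2} e^{- \frac{3 \omega^{2}}{56}}}{392}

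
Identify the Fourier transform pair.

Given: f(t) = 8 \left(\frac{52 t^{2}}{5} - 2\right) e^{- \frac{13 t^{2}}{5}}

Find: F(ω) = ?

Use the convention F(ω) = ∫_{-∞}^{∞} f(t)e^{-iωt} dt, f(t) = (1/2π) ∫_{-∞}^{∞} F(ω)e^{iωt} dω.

F(ω) = - \frac{40 \sqrt{65} \sqrt{\pi} \omega^{2} e^{- \frac{5 \omega^{2}}{52}}}{169}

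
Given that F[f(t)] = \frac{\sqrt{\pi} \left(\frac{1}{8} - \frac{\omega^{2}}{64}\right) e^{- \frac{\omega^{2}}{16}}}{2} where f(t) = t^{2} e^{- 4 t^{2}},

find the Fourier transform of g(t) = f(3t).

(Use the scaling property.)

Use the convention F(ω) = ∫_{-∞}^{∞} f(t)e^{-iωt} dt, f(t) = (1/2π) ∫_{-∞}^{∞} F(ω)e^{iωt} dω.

F[g](ω) = \frac{\sqrt{\pi} \left(72 - \omega^{2}\right) e^{- \frac{\omega^{2}}{144}}}{3456}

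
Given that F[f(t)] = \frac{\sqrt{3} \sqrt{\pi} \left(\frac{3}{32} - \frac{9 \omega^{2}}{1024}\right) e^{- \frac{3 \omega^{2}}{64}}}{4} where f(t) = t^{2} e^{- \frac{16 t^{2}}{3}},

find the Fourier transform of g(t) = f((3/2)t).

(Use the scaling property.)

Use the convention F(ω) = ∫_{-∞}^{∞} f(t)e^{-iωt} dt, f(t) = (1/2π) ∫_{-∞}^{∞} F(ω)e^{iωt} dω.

F[g](ω) = \frac{\sqrt{3} \sqrt{\pi} \left(24 - \omega^{2}\right) e^{- \frac{\omega^{2}}{48}}}{1536}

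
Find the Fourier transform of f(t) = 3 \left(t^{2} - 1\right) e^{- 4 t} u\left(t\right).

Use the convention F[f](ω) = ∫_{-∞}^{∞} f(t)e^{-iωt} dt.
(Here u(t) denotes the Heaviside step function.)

F(ω) = \frac{3 \left(2 i \omega - \left(i \omega + 4\right)^{3} + 8\right)}{\left(i \omega + 4\right)^{4}}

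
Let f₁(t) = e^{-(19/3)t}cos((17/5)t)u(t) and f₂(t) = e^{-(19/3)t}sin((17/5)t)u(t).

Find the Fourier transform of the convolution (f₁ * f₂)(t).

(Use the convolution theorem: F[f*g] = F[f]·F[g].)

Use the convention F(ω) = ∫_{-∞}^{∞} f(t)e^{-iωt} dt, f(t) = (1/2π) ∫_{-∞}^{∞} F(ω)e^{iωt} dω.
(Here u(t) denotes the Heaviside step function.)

F[f₁*f₂](ω) = \frac{57375 \left(3 i \omega + 19\right)}{\left(25 \left(3 i \omega + 19\right)^{2} + 2601\right)^{2}}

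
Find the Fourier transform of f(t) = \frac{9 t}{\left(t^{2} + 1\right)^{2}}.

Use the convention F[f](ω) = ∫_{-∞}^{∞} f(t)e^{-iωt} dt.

F(ω) = - \frac{9 i \pi \omega e^{- \left|{\omega}\right|}}{2}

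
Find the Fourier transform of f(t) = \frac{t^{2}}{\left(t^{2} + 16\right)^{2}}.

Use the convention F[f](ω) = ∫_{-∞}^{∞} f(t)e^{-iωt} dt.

F(ω) = \frac{\pi \left(1 - 4 \left|{\omega}\right|\right) e^{- 4 \left|{\omega}\right|}}{8}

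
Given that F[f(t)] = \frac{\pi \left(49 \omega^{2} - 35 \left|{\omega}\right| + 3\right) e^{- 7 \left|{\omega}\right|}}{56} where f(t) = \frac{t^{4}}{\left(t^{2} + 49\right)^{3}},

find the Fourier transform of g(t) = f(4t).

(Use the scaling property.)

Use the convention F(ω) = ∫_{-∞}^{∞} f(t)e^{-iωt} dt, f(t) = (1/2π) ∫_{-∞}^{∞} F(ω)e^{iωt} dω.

F[g](ω) = \frac{\pi \left(49 \omega^{2} - 140 \left|{\omega}\right| + 48\right) e^{- \frac{7 \left|{\omega}\right|}{4}}}{3584}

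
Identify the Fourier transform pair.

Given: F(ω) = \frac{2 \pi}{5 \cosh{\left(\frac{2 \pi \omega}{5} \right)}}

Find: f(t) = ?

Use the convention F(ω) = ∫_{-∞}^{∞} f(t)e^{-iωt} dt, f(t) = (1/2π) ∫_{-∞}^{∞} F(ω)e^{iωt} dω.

f(t) = \frac{1}{e^{\frac{5 t}{4}} + e^{- \frac{5 t}{4}}}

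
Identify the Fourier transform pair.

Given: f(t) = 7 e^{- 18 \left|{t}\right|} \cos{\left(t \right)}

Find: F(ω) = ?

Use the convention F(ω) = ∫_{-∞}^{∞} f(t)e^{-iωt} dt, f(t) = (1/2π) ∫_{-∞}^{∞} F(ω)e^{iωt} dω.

F(ω) = \frac{252 \left(\omega^{2} + 325\right)}{\omega^{4} + 646 \omega^{2} + 105625}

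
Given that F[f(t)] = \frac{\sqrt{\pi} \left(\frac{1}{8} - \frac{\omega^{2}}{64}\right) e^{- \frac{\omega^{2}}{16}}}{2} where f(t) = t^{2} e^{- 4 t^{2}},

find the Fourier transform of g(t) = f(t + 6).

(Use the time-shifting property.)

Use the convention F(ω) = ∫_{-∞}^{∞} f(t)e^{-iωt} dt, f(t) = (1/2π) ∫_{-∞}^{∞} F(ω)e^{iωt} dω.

F[g](ω) = \frac{\sqrt{\pi} \left(8 - \omega^{2}\right) e^{\frac{\omega \left(- \omega + 96 i\right)}{16}}}{128}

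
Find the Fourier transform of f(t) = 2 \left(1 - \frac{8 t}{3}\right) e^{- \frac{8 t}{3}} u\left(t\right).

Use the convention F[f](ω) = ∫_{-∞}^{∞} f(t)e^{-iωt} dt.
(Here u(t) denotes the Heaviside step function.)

F(ω) = \frac{18 i \omega}{- 9 \omega^{2} + 48 i \omega + 64}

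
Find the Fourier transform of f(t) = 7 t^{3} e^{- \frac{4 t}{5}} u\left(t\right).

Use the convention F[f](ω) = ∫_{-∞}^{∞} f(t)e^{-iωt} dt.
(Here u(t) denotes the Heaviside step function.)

F(ω) = \frac{26250}{\left(5 i \omega + 4\right)^{4}}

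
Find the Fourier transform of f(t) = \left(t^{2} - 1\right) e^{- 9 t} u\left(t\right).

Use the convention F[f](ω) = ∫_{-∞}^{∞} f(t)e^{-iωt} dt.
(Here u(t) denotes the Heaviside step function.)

F(ω) = \frac{2 i \omega - \left(i \omega + 9\right)^{3} + 18}{\left(i \omega + 9\right)^{4}}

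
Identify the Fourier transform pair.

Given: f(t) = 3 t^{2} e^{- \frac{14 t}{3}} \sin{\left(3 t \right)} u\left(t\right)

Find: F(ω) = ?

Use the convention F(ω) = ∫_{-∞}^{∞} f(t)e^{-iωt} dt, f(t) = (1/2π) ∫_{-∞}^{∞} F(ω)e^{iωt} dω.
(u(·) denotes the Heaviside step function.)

F(ω) = \frac{4374 \left(\left(3 i \omega + 14\right)^{2} - 27\right)}{\left(\left(3 i \omega + 14\right)^{2} + 81\right)^{3}}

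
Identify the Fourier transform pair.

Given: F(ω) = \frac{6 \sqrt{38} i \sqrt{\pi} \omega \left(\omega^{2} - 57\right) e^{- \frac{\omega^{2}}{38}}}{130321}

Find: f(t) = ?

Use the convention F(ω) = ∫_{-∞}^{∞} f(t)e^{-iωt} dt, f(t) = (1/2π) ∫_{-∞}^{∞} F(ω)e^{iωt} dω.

f(t) = 6 t^{3} e^{- \frac{19 t^{2}}{2}}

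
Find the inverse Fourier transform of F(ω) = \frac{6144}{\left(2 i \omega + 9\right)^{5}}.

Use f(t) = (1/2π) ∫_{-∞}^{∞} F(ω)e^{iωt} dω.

f(t) = 8 t^{4} e^{- \frac{9 t}{2}} u\left(t\right)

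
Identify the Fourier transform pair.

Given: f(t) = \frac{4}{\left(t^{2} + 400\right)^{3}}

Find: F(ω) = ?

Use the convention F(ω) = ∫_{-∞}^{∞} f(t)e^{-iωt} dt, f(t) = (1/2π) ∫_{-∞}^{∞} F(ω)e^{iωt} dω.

F(ω) = \frac{\pi \left(400 \omega^{2} + 60 \left|{\omega}\right| + 3\right) e^{- 20 \left|{\omega}\right|}}{6400000}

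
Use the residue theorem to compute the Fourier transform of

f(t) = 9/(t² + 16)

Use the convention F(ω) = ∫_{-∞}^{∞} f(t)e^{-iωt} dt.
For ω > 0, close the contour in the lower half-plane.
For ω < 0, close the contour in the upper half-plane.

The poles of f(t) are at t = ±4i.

Let g(z) = f(z)e^{-iωz}; for large |z| the factor e^{-iωz} decays in the lower half-plane when ω > 0 and in the upper half-plane when ω < 0.

Case ω > 0 (lower half-plane, clockwise contour ⇒ F(ω) = -2πi·ΣRes):
  Res_{z = - 4 i} g(z) = \frac{9 i e^{- 4 \omega}}{8}
  F(ω) = -2πi·ΣRes = \frac{9 \pi e^{- 4 \omega}}{4}

Case ω < 0 (upper half-plane, counterclockwise contour ⇒ F(ω) = +2πi·ΣRes):
  Res_{z = 4 i} g(z) = - \frac{9 i e^{4 \omega}}{8}
  F(ω) = 2πi·ΣRes = \frac{9 \pi e^{4 \omega}}{4}

Both cases combine into a single formula in |ω|:

F(ω) = \frac{9 \pi e^{- 4 \left|{\omega}\right|}}{4}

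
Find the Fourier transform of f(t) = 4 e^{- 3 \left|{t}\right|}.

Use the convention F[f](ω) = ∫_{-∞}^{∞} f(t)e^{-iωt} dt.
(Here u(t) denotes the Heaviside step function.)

F(ω) = \frac{24}{\omega^{2} + 9}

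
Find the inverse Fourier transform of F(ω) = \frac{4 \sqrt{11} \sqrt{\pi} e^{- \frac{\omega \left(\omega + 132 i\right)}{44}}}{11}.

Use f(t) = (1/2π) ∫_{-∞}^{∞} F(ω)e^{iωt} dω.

f(t) = 4 e^{- 11 \left(t - 3\right)^{2}}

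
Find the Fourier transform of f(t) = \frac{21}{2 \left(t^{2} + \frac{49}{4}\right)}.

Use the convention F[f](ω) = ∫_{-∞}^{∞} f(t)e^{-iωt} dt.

F(ω) = 3 \pi e^{- \frac{7 \left|{\omega}\right|}{2}}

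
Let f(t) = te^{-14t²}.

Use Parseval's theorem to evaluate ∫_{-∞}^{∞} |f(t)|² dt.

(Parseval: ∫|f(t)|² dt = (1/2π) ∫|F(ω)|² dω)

∫|f(t)|² dt = \frac{\sqrt{7} \sqrt{\pi}}{784}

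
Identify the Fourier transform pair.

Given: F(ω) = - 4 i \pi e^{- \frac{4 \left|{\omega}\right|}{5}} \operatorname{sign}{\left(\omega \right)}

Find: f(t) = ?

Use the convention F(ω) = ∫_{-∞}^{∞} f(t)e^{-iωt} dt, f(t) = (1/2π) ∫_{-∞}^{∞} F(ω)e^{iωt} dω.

f(t) = \frac{4 t}{t^{2} + \frac{16}{25}}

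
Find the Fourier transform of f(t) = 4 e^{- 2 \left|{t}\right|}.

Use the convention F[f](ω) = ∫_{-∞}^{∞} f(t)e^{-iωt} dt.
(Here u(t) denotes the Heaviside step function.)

F(ω) = \frac{16}{\omega^{2} + 4}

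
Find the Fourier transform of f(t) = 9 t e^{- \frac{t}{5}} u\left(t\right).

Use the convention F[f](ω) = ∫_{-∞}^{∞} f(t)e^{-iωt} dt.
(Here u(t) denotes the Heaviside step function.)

F(ω) = \frac{225}{\left(5 i \omega + 1\right)^{2}}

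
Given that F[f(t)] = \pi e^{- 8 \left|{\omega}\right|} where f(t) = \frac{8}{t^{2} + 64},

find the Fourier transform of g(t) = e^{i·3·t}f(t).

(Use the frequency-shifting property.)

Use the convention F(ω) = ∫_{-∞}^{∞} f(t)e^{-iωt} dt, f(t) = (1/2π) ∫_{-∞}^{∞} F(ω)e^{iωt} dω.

F[g](ω) = \pi e^{- 8 \left|{\omega - 3}\right|}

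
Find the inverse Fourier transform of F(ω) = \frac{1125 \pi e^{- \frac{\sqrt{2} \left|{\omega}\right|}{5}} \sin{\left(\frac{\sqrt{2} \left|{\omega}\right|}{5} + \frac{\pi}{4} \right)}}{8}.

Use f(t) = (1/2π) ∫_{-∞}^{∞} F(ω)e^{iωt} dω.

f(t) = \frac{9}{t^{4} + \frac{16}{625}}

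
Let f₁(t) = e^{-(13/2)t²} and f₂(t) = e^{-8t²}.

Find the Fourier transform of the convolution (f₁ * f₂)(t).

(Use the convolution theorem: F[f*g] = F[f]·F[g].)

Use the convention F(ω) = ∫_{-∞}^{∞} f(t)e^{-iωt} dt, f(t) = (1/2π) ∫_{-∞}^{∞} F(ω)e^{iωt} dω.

F[f₁*f₂](ω) = \frac{\sqrt{13} \pi e^{- \frac{29 \omega^{2}}{416}}}{26}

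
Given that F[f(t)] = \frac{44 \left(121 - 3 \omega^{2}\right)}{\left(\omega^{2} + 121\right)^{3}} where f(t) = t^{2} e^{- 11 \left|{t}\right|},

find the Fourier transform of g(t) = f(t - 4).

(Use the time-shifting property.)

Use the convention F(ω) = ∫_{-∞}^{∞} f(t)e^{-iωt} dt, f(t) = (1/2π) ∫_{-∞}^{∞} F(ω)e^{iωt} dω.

F[g](ω) = \frac{44 \left(121 - 3 \omega^{2}\right) e^{- 4 i \omega}}{\left(\omega^{2} + 121\right)^{3}}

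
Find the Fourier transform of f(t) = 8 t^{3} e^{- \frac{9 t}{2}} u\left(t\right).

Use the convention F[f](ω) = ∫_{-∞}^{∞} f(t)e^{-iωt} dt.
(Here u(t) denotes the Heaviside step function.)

F(ω) = \frac{768}{\left(2 i \omega + 9\right)^{4}}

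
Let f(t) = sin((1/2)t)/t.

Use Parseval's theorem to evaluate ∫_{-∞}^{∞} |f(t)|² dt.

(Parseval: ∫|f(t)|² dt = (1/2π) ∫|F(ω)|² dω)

∫|f(t)|² dt = \frac{\pi}{2}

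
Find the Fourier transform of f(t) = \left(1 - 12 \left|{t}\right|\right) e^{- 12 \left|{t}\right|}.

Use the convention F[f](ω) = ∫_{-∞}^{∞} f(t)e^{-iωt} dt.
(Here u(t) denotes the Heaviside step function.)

F(ω) = \frac{48 \omega^{2}}{\left(\omega^{2} + 144\right)^{2}}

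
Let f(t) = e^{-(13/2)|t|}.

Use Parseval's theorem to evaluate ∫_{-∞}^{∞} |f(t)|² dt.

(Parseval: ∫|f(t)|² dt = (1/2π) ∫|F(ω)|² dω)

∫|f(t)|² dt = \frac{2}{13}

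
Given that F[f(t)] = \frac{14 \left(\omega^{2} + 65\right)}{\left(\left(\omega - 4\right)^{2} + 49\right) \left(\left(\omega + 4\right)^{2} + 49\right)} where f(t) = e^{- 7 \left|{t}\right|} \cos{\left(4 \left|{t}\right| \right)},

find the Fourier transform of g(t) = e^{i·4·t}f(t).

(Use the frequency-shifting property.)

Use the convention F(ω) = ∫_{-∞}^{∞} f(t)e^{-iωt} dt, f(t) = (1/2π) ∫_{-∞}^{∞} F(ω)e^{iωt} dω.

F[g](ω) = \frac{14 \left(\left(\omega - 4\right)^{2} + 65\right)}{\left(\omega^{2} + 49\right) \left(\left(\omega - 8\right)^{2} + 49\right)}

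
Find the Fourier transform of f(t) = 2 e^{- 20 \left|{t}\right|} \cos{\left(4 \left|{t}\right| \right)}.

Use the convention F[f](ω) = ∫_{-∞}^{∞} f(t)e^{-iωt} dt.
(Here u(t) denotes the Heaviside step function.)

F(ω) = \frac{80 \left(\omega^{2} + 416\right)}{\omega^{4} + 768 \omega^{2} + 173056}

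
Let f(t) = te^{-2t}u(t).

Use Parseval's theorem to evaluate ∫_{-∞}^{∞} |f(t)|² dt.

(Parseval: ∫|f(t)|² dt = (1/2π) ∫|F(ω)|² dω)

∫|f(t)|² dt = \frac{1}{32}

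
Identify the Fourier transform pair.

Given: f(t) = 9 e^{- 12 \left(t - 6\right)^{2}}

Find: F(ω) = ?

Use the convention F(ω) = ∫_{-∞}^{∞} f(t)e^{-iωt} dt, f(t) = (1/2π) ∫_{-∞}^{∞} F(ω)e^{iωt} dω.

F(ω) = \frac{3 \sqrt{3} \sqrt{\pi} e^{- \frac{\omega \left(\omega + 288 i\right)}{48}}}{2}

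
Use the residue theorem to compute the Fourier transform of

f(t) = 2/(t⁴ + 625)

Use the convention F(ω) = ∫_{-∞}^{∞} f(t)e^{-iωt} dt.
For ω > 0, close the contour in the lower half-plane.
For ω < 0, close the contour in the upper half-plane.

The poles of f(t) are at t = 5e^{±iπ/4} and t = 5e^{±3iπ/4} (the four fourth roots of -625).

Let g(z) = f(z)e^{-iωz}; for large |z| the factor e^{-iωz} decays in the lower half-plane when ω > 0 and in the upper half-plane when ω < 0.

Case ω > 0 (lower half-plane, clockwise contour ⇒ F(ω) = -2πi·ΣRes):
  Res_{z = - \frac{5 \sqrt{2}}{2} - \frac{5 \sqrt{2} i}{2}} g(z) = \frac{\sqrt{2} i \left(1 - i\right) e^{\frac{5 \sqrt{2} \omega \left(-1 + i\right)}{2}}}{500}
  Res_{z = \frac{5 \sqrt{2}}{2} - \frac{5 \sqrt{2} i}{2}} g(z) = \frac{\sqrt{2} i \left(1 + i\right) e^{- \frac{5 \sqrt{2} \omega \left(1 + i\right)}{2}}}{500}
  F(ω) = -2πi·ΣRes = \frac{\sqrt{2} \pi \left(1 - i\right) \left(e^{5 \sqrt{2} i \omega} + i\right) e^{- \frac{5 \sqrt{2} \omega \left(1 + i\right)}{2}}}{250} = \frac{2 \pi e^{- \frac{5 \sqrt{2} \omega}{2}} \sin{\left(\frac{5 \sqrt{2} \omega}{2} + \frac{\pi}{4} \right)}}{125}

Case ω < 0 (upper half-plane, counterclockwise contour ⇒ F(ω) = +2πi·ΣRes):
  Res_{z = \frac{5 \sqrt{2}}{2} + \frac{5 \sqrt{2} i}{2}} g(z) = \frac{\sqrt{2} i \left(-1 + i\right) e^{\frac{5 \sqrt{2} \omega \left(1 - i\right)}{2}}}{500}
  Res_{z = - \frac{5 \sqrt{2}}{2} + \frac{5 \sqrt{2} i}{2}} g(z) = \frac{\sqrt{2} \left(1 - i\right) e^{\frac{5 \sqrt{2} \omega \left(1 + i\right)}{2}}}{500}
  F(ω) = 2πi·ΣRes = - \frac{\sqrt{2} i \pi \left(i \left(1 - i\right) e^{\frac{5 \sqrt{2} \omega \left(1 - i\right)}{2}} - \left(1 - i\right) e^{\frac{5 \sqrt{2} \omega \left(1 + i\right)}{2}}\right)}{250} = \frac{2 \pi e^{\frac{5 \sqrt{2} \omega}{2}} \cos{\left(\frac{5 \sqrt{2} \omega}{2} + \frac{\pi}{4} \right)}}{125}

Both cases combine into a single formula in |ω|:

F(ω) = \frac{2 \pi e^{- \frac{5 \sqrt{2} \left|{\omega}\right|}{2}} \sin{\left(\frac{5 \sqrt{2} \left|{\omega}\right|}{2} + \frac{\pi}{4} \right)}}{125}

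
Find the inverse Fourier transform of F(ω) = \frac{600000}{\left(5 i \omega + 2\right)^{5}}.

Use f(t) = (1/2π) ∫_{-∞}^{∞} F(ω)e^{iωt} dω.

f(t) = 8 t^{4} e^{- \frac{2 t}{5}} u\left(t\right)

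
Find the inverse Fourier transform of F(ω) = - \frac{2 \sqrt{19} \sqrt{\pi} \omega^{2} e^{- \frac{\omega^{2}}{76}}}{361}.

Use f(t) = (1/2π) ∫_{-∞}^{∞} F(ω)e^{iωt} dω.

f(t) = 2 \left(76 t^{2} - 2\right) e^{- 19 t^{2}}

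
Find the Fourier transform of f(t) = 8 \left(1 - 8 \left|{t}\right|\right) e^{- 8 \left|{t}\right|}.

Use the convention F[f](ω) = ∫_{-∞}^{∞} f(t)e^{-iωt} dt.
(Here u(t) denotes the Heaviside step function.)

F(ω) = \frac{256 \omega^{2}}{\left(\omega^{2} + 64\right)^{2}}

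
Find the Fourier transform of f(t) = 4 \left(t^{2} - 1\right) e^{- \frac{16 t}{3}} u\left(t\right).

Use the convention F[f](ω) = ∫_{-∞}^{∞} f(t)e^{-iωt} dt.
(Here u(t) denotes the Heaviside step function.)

F(ω) = \frac{12 \left(54 i \omega - \left(3 i \omega + 16\right)^{3} + 288\right)}{\left(3 i \omega + 16\right)^{4}}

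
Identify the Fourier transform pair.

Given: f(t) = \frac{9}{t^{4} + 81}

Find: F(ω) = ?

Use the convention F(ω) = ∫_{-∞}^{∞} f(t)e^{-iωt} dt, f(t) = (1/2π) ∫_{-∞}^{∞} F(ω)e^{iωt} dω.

F(ω) = \frac{\pi e^{- \frac{3 \sqrt{2} \left|{\omega}\right|}{2}} \sin{\left(\frac{3 \sqrt{2} \left|{\omega}\right|}{2} + \frac{\pi}{4} \right)}}{3}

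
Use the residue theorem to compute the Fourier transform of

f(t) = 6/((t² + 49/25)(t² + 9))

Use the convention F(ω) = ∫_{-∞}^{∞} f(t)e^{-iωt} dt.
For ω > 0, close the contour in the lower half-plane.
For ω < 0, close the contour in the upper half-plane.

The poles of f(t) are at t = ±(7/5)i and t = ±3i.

Let g(z) = f(z)e^{-iωz}; for large |z| the factor e^{-iωz} decays in the lower half-plane when ω > 0 and in the upper half-plane when ω < 0.

Case ω > 0 (lower half-plane, clockwise contour ⇒ F(ω) = -2πi·ΣRes):
  Res_{z = - \frac{7 i}{5}} g(z) = \frac{375 i e^{- \frac{7 \omega}{5}}}{1232}
  Res_{z = - 3 i} g(z) = - \frac{25 i e^{- 3 \omega}}{176}
  F(ω) = -2πi·ΣRes = - \frac{25 \pi e^{- 3 \omega}}{88} + \frac{375 \pi e^{- \frac{7 \omega}{5}}}{616}

Case ω < 0 (upper half-plane, counterclockwise contour ⇒ F(ω) = +2πi·ΣRes):
  Res_{z = \frac{7 i}{5}} g(z) = - \frac{375 i e^{\frac{7 \omega}{5}}}{1232}
  Res_{z = 3 i} g(z) = \frac{25 i e^{3 \omega}}{176}
  F(ω) = 2πi·ΣRes = \frac{25 \pi \left(15 e^{\frac{7 \omega}{5}} - 7 e^{3 \omega}\right)}{616}

Both cases combine into a single formula in |ω|:

F(ω) = - \frac{25 \pi e^{- 3 \left|{\omega}\right|}}{88} + \frac{375 \pi e^{- \frac{7 \left|{\omega}\right|}{5}}}{616}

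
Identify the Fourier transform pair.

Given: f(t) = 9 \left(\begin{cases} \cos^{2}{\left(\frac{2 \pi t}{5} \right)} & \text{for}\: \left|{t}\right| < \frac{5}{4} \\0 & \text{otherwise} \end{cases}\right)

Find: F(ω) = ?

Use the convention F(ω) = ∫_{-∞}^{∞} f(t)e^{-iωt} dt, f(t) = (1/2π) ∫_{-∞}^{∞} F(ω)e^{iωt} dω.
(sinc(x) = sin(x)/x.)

F(ω) = - \frac{180 \pi^{2} \operatorname{sinc}{\left(\frac{5 \omega}{4} \right)}}{25 \omega^{2} - 16 \pi^{2}}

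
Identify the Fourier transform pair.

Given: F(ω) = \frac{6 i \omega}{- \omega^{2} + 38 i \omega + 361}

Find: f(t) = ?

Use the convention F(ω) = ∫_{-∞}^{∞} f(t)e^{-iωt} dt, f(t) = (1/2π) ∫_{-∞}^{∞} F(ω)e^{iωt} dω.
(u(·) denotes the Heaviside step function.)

f(t) = 6 \left(1 - 19 t\right) e^{- 19 t} u\left(t\right)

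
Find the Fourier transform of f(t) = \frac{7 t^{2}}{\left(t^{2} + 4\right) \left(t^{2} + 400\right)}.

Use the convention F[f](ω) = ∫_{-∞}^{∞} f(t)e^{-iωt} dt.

F(ω) = \frac{7 \pi \left(10 - e^{18 \left|{\omega}\right|}\right) e^{- 20 \left|{\omega}\right|}}{198}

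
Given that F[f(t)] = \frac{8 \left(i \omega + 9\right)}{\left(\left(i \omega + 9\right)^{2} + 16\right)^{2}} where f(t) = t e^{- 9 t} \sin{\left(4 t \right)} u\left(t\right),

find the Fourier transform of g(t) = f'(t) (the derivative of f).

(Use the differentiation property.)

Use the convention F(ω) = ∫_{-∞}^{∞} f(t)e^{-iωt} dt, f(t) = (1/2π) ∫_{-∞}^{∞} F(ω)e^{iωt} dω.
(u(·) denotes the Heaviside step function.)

F[g](ω) = \frac{8 i \omega \left(i \omega + 9\right)}{\left(\left(i \omega + 9\right)^{2} + 16\right)^{2}}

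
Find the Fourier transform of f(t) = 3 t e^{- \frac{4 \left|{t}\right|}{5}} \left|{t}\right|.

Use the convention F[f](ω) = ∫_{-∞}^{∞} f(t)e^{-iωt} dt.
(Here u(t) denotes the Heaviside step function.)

F(ω) = \frac{7500 i \omega \left(25 \omega^{2} - 48\right)}{\left(25 \omega^{2} + 16\right)^{3}}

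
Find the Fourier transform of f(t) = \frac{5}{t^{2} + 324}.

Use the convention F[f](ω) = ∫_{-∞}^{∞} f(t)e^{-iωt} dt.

F(ω) = \frac{5 \pi e^{- 18 \left|{\omega}\right|}}{18}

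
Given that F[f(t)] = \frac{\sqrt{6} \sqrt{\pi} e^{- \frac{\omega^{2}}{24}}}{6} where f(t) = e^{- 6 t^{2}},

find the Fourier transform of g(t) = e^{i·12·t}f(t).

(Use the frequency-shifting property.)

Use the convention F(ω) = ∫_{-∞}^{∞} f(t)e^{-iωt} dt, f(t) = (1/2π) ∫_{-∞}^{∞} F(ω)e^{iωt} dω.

F[g](ω) = \frac{\sqrt{6} \sqrt{\pi} e^{- \frac{\left(\omega - 12\right)^{2}}{24}}}{6}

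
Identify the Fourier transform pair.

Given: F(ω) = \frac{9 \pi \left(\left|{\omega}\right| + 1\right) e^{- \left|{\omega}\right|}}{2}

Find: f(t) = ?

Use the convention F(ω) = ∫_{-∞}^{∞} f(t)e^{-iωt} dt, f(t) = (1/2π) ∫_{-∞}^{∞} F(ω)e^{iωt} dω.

f(t) = \frac{9}{\left(t^{2} + 1\right)^{2}}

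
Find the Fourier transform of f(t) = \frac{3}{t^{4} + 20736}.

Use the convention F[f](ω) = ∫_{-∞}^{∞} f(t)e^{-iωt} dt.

F(ω) = \frac{\pi e^{- 6 \sqrt{2} \left|{\omega}\right|} \sin{\left(6 \sqrt{2} \left|{\omega}\right| + \frac{\pi}{4} \right)}}{576}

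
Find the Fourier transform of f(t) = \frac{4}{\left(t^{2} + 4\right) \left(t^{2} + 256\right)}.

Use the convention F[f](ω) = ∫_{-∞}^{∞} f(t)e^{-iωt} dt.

F(ω) = \frac{\pi \left(8 e^{14 \left|{\omega}\right|} - 1\right) e^{- 16 \left|{\omega}\right|}}{1008}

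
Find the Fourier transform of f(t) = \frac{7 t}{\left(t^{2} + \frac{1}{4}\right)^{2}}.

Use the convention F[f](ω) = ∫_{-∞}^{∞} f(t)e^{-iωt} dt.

F(ω) = - 7 i \pi \omega e^{- \frac{\left|{\omega}\right|}{2}}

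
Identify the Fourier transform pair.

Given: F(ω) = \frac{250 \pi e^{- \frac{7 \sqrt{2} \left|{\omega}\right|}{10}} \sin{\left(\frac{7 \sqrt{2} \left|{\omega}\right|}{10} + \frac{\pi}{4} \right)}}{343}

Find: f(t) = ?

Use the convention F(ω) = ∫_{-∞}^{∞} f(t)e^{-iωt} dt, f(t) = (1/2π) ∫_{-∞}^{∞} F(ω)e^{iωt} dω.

f(t) = \frac{2}{t^{4} + \frac{2401}{625}}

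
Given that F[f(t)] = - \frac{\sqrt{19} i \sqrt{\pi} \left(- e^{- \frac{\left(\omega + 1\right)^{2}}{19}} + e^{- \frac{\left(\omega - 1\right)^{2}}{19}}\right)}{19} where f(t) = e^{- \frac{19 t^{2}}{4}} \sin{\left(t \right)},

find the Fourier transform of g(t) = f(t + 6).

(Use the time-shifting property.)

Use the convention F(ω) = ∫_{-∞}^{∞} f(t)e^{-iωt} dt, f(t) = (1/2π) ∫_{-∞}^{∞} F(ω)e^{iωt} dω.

F[g](ω) = \frac{\sqrt{19} i \sqrt{\pi} \left(1 - e^{\frac{4 \omega}{19}}\right) e^{- \frac{\omega^{2}}{19} - \frac{2 \omega}{19} + 6 i \omega - \frac{1}{19}}}{19}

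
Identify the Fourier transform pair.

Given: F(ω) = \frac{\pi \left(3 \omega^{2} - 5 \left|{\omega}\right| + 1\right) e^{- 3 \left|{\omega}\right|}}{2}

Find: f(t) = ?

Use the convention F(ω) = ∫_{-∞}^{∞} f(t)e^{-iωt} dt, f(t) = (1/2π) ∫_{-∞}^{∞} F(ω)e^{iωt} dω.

f(t) = \frac{4 t^{4}}{\left(t^{2} + 9\right)^{3}}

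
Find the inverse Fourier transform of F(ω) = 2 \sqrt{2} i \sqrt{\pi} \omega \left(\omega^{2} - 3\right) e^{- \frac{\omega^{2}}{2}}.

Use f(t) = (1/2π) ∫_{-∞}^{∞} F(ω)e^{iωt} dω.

f(t) = 2 t^{3} e^{- \frac{t^{2}}{2}}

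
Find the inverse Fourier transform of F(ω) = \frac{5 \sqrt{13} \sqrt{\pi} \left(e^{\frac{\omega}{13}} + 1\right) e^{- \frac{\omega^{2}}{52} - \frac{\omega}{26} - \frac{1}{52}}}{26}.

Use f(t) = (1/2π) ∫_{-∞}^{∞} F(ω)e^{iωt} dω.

f(t) = 5 e^{- 13 t^{2}} \cos{\left(t \right)}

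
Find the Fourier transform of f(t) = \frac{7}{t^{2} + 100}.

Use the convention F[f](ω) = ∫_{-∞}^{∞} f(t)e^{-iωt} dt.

F(ω) = \frac{7 \pi e^{- 10 \left|{\omega}\right|}}{10}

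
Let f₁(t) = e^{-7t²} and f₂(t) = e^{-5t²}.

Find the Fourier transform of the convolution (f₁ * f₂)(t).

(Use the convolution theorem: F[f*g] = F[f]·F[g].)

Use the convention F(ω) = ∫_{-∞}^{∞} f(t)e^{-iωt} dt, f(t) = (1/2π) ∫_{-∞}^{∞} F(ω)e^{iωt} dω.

F[f₁*f₂](ω) = \frac{\sqrt{35} \pi e^{- \frac{3 \omega^{2}}{35}}}{35}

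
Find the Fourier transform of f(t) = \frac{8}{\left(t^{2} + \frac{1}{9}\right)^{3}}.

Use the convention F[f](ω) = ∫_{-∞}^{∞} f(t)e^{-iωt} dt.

F(ω) = 27 \pi \left(\omega^{2} + 9 \left|{\omega}\right| + 27\right) e^{- \frac{\left|{\omega}\right|}{3}}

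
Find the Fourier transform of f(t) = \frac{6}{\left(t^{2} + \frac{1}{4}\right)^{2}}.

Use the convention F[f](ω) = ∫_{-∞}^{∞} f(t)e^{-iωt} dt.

F(ω) = 12 \pi \left(\left|{\omega}\right| + 2\right) e^{- \frac{\left|{\omega}\right|}{2}}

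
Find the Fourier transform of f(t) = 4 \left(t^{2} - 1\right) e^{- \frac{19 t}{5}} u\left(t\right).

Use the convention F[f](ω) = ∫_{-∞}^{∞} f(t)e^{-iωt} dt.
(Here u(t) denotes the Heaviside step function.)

F(ω) = \frac{20 \left(250 i \omega - \left(5 i \omega + 19\right)^{3} + 950\right)}{\left(5 i \omega + 19\right)^{4}}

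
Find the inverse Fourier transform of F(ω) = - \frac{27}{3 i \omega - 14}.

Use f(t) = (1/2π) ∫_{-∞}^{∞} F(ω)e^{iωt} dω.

f(t) = 9 e^{\frac{14 t}{3}} u\left(- t\right)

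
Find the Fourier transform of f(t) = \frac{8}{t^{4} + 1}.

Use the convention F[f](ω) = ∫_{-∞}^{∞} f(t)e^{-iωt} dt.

F(ω) = 8 \pi e^{- \frac{\sqrt{2} \left|{\omega}\right|}{2}} \sin{\left(\frac{\sqrt{2} \left|{\omega}\right|}{2} + \frac{\pi}{4} \right)}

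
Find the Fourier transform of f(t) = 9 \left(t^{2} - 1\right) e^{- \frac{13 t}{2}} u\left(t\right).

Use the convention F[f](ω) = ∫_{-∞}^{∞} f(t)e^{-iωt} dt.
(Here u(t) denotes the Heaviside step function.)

F(ω) = \frac{18 \left(16 i \omega - \left(2 i \omega + 13\right)^{3} + 104\right)}{\left(2 i \omega + 13\right)^{4}}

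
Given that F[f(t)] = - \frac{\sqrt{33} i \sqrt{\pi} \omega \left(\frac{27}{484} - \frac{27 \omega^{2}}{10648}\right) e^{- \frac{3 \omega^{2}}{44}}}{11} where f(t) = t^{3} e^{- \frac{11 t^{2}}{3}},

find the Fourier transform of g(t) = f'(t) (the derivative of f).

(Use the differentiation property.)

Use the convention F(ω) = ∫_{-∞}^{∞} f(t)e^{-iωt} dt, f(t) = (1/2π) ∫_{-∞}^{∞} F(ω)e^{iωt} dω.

F[g](ω) = \frac{27 \sqrt{33} \sqrt{\pi} \omega^{2} \left(22 - \omega^{2}\right) e^{- \frac{3 \omega^{2}}{44}}}{117128}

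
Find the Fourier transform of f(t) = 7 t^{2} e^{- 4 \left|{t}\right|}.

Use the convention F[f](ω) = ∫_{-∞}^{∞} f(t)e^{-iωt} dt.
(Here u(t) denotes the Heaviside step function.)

F(ω) = \frac{112 \left(16 - 3 \omega^{2}\right)}{\left(\omega^{2} + 16\right)^{3}}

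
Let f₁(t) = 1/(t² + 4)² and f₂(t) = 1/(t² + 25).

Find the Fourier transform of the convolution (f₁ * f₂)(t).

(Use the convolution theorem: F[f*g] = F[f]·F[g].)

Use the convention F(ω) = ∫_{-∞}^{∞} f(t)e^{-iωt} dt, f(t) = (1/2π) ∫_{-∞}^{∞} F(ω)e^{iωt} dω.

F[f₁*f₂](ω) = \frac{\pi^{2} \left(2 \left|{\omega}\right| + 1\right) e^{- 7 \left|{\omega}\right|}}{80}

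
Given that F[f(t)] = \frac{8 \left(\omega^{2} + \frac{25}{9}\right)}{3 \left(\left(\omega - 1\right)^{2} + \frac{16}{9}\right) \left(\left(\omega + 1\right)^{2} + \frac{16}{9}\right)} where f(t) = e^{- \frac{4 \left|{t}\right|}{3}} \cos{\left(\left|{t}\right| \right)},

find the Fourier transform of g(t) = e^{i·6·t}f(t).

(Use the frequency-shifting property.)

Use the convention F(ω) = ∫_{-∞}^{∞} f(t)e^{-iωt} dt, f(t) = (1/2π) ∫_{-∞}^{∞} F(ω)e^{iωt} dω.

F[g](ω) = \frac{24 \left(9 \left(\omega - 6\right)^{2} + 25\right)}{\left(9 \left(\omega - 7\right)^{2} + 16\right) \left(9 \left(\omega - 5\right)^{2} + 16\right)}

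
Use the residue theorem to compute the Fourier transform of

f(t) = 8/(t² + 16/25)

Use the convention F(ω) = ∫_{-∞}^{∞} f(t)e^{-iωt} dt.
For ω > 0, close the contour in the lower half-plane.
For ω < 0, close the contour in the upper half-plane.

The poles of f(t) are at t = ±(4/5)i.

Let g(z) = f(z)e^{-iωz}; for large |z| the factor e^{-iωz} decays in the lower half-plane when ω > 0 and in the upper half-plane when ω < 0.

Case ω > 0 (lower half-plane, clockwise contour ⇒ F(ω) = -2πi·ΣRes):
  Res_{z = - \frac{4 i}{5}} g(z) = 5 i e^{- \frac{4 \omega}{5}}
  F(ω) = -2πi·ΣRes = 10 \pi e^{- \frac{4 \omega}{5}}

Case ω < 0 (upper half-plane, counterclockwise contour ⇒ F(ω) = +2πi·ΣRes):
  Res_{z = \frac{4 i}{5}} g(z) = - 5 i e^{\frac{4 \omega}{5}}
  F(ω) = 2πi·ΣRes = 10 \pi e^{\frac{4 \omega}{5}}

Both cases combine into a single formula in |ω|:

F(ω) = 10 \pi e^{- \frac{4 \left|{\omega}\right|}{5}}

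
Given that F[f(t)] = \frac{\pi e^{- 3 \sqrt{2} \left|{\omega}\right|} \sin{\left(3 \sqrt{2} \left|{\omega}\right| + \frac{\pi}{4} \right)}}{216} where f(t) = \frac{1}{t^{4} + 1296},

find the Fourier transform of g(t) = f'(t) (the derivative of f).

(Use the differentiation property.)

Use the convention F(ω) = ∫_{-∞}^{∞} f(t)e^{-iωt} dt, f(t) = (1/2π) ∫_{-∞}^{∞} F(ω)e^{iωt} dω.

F[g](ω) = \frac{i \pi \omega e^{- 3 \sqrt{2} \left|{\omega}\right|} \sin{\left(3 \sqrt{2} \left|{\omega}\right| + \frac{\pi}{4} \right)}}{216}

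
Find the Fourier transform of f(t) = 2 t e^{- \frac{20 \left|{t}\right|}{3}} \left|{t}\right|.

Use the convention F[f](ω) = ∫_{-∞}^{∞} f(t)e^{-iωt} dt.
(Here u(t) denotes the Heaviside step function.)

F(ω) = \frac{1944 i \omega \left(3 \omega^{2} - 400\right)}{\left(9 \omega^{2} + 400\right)^{3}}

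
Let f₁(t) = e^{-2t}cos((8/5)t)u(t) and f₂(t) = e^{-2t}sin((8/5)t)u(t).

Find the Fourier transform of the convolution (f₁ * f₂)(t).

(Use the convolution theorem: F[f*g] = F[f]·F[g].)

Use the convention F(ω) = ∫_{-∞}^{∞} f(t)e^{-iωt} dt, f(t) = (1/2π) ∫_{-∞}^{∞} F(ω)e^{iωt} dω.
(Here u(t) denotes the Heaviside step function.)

F[f₁*f₂](ω) = \frac{1000 \left(i \omega + 2\right)}{\left(25 \left(i \omega + 2\right)^{2} + 64\right)^{2}}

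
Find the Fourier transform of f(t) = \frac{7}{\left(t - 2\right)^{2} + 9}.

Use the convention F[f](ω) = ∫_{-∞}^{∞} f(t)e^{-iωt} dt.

F(ω) = \frac{7 \pi e^{- 2 i \omega - 3 \left|{\omega}\right|}}{3}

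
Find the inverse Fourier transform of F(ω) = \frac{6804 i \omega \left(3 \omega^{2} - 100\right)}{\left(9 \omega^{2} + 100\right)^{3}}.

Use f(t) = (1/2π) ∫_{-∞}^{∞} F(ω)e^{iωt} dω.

f(t) = 7 t e^{- \frac{10 \left|{t}\right|}{3}} \left|{t}\right|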